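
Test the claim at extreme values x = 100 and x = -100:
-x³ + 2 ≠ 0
x = 100: LHS = -100³ + 2 = -999998; -999998 ≠ 0 — holds
x = -100: LHS = -(-100)³ + 2 = 1000002; 1000002 ≠ 0 — holds

Answer: Yes, holds for both x = 100 and x = -100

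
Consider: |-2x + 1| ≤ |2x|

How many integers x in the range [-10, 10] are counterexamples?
Counterexamples in [-10, 10]: {-10, -9, -8, -7, -6, -5, -4, -3, -2, -1, 0}.

Counting them gives 11 values.

Answer: 11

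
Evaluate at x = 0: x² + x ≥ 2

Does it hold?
x = 0: LHS = 0² + 0 = 0; 0 ≥ 2 — FAILS

The relation fails at x = 0, so x = 0 is a counterexample.

Answer: No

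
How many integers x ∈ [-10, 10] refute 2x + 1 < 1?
Counterexamples in [-10, 10]: {0, 1, 2, 3, 4, 5, 6, 7, 8, 9, 10}.

Counting them gives 11 values.

Answer: 11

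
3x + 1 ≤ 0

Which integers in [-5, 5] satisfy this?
Holds for: {-5, -4, -3, -2, -1}
Fails for: {0, 1, 2, 3, 4, 5}

Answer: {-5, -4, -3, -2, -1}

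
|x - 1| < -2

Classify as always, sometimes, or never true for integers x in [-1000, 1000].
An absolute value is never negative, so the left side is ≥ 0 for every x, while the right side is -2. Tightest case in [-1000, 1000] is x = 1:
x = 1: LHS = |1 - 1| = |0| = 0; 0 < -2 — FAILS
Hence LHS − RHS is never negative, i.e. LHS ≥ RHS throughout, so the claimed relation (<) fails for every integer in [-1000, 1000].

No integer in the range satisfies it.

Answer: Never true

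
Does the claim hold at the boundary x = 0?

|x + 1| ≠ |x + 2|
x = 0: LHS = |0 + 1| = |1| = 1, RHS = |0 + 2| = |2| = 2; 1 ≠ 2 — holds

The relation is satisfied at x = 0.

Answer: Yes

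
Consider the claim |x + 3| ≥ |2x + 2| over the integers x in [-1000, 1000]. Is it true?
The claim fails at x = 2:
x = 2: LHS = |2 + 3| = |5| = 5, RHS = |2·2 + 2| = |6| = 6; 5 ≥ 6 — FAILS

Because a single integer refutes it, the statement is false.

Answer: False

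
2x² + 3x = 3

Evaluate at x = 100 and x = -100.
x = 100: LHS = 2·100² + 3·100 = 20300; 20300 = 3 — FAILS
x = -100: LHS = 2·(-100)² + 3·(-100) = 19700; 19700 = 3 — FAILS

Answer: No, fails for both x = 100 and x = -100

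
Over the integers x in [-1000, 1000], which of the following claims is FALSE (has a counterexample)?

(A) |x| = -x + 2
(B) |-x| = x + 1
(A) x = 0: LHS = |0| = 0, RHS = -0 + 2 = 2; 0 = 2 — FAILS
(B) x = 0: LHS = |-0| = |0| = 0, RHS = 0 + 1 = 1; 0 = 1 — FAILS

Answer: Both A and B are false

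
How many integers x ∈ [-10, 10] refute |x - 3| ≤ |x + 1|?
Counterexamples in [-10, 10]: {-10, -9, -8, -7, -6, -5, -4, -3, -2, -1, 0}.

Counting them gives 11 values.

Answer: 11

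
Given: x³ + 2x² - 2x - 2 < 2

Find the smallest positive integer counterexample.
Testing positive integers:
x = 1: LHS = 1³ + 2·1² - 2·1 - 2 = -1; -1 < 2 — holds
x = 2: LHS = 2³ + 2·2² - 2·2 - 2 = 10; 10 < 2 — FAILS  ← smallest positive counterexample

Answer: x = 2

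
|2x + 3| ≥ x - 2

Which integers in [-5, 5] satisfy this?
Over all integers in [-5, 5], LHS − RHS is smallest at x = -1, where it equals 4:
x = -1: LHS = |2·(-1) + 3| = |1| = 1, RHS = (-1) - 2 = -3; 1 ≥ -3 — holds
At the ends of the range:
x = -5: LHS = |2·(-5) + 3| = |-7| = 7, RHS = (-5) - 2 = -7; 7 ≥ -7 — holds
x = 5: LHS = |2·5 + 3| = |13| = 13, RHS = 5 - 2 = 3; 13 ≥ 3 — holds
Hence LHS − RHS is never negative, i.e. LHS ≥ RHS throughout, so the relation holds for every integer in [-5, 5].

Answer: All integers in [-5, 5]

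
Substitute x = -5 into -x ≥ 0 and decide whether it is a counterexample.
Substitute x = -5 into the relation:
x = -5: LHS = -(-5) = 5; 5 ≥ 0 — holds

The claim holds here, so x = -5 is not a counterexample. (A counterexample exists elsewhere, e.g. x = 1.)

Answer: No, x = -5 is not a counterexample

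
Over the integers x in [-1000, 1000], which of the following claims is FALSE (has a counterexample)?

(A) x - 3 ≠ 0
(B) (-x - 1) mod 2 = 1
(A) x = 3: LHS = 3 - 3 = 0; 0 ≠ 0 — FAILS
(B) x = 1: LHS = (-1 - 1) mod 2 = (-2) mod 2 = 0; 0 = 1 — FAILS

Answer: Both A and B are false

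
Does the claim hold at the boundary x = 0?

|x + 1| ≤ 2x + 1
x = 0: LHS = |0 + 1| = |1| = 1, RHS = 2·0 + 1 = 1; 1 ≤ 1 — holds

The relation is satisfied at x = 0.

Answer: Yes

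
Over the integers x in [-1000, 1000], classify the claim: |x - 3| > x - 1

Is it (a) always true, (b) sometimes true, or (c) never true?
Holds at x = 0: LHS = |0 - 3| = |-3| = 3, RHS = 0 - 1 = -1; 3 > -1 — holds
Fails at x = 2: LHS = |2 - 3| = |-1| = 1, RHS = 2 - 1 = 1; 1 > 1 — FAILS
It is satisfied by some integers in the range but not all.

Answer: Sometimes true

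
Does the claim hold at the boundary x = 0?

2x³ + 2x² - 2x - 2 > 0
x = 0: LHS = 2·0³ + 2·0² - 2·0 - 2 = -2; -2 > 0 — FAILS

The relation fails at x = 0, so x = 0 is a counterexample.

Answer: No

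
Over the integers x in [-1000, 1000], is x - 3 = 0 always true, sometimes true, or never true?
Holds at x = 3: LHS = 3 - 3 = 0; 0 = 0 — holds
Fails at x = 0: LHS = 0 - 3 = -3; -3 = 0 — FAILS
It is satisfied by some integers in the range but not all.

Answer: Sometimes true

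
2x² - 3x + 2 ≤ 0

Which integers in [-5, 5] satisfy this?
Over all integers in [-5, 5], LHS − RHS is smallest at x = 1, where it equals 1:
x = 1: LHS = 2·1² - 3·1 + 2 = 1; 1 ≤ 0 — FAILS
At the ends of the range:
x = -5: LHS = 2·(-5)² - 3·(-5) + 2 = 67; 67 ≤ 0 — FAILS
x = 5: LHS = 2·5² - 3·5 + 2 = 37; 37 ≤ 0 — FAILS
Hence LHS − RHS is never zero or negative, i.e. LHS > RHS throughout, so the claimed relation (≤) fails for every integer in [-5, 5].

Answer: None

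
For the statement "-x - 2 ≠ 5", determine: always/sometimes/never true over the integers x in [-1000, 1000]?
Holds at x = 0: LHS = -0 - 2 = -2; -2 ≠ 5 — holds
Fails at x = -7: LHS = -(-7) - 2 = 5; 5 ≠ 5 — FAILS
It is satisfied by some integers in the range but not all.

Answer: Sometimes true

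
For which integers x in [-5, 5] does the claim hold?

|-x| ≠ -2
An absolute value is never negative, so the left side is ≥ 0 for every x, while the right side is -2. Tightest case in [-5, 5] is x = 0:
x = 0: LHS = |-0| = |0| = 0; 0 ≠ -2 — holds
Hence LHS − RHS is never 0, i.e. the two sides are never equal, so the relation holds for every integer in [-5, 5].

Answer: All integers in [-5, 5]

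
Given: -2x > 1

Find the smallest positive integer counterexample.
Testing positive integers:
x = 1: LHS = -2·1 = -2; -2 > 1 — FAILS  ← smallest positive counterexample

Answer: x = 1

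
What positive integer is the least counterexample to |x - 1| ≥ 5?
Testing positive integers:
x = 1: LHS = |1 - 1| = |0| = 0; 0 ≥ 5 — FAILS  ← smallest positive counterexample

Answer: x = 1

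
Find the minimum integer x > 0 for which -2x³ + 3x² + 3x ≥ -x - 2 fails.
Testing positive integers:
x = 1: LHS = -2·1³ + 3·1² + 3·1 = 4, RHS = -1 - 2 = -3; 4 ≥ -3 — holds
x = 2: LHS = -2·2³ + 3·2² + 3·2 = 2, RHS = -2 - 2 = -4; 2 ≥ -4 — holds
x = 3: LHS = -2·3³ + 3·3² + 3·3 = -18, RHS = -3 - 2 = -5; -18 ≥ -5 — FAILS  ← smallest positive counterexample

Answer: x = 3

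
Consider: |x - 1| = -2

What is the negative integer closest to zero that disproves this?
Testing negative integers from -1 downward:
x = -1: LHS = |(-1) - 1| = |-2| = 2; 2 = -2 — FAILS  ← closest negative counterexample to 0

Answer: x = -1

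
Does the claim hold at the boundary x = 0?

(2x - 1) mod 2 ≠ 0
x = 0: LHS = (2·0 - 1) mod 2 = (-1) mod 2 = 1; 1 ≠ 0 — holds

The relation is satisfied at x = 0.

Answer: Yes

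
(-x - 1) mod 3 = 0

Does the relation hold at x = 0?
x = 0: LHS = (-0 - 1) mod 3 = (-1) mod 3 = 2; 2 = 0 — FAILS

The relation fails at x = 0, so x = 0 is a counterexample.

Answer: No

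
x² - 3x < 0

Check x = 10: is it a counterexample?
Substitute x = 10 into the relation:
x = 10: LHS = 10² - 3·10 = 70; 70 < 0 — FAILS

Since the claim fails at x = 10, this value is a counterexample.

Answer: Yes, x = 10 is a counterexample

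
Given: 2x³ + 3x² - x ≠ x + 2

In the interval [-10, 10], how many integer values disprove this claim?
Track d = LHS − RHS over the integers in [-10, 10]. Equality would need d = 0, but d changes sign only between consecutive integers, jumping over 0:
x = -2: LHS = 2·(-2)³ + 3·(-2)² - (-2) = -2, RHS = (-2) + 2 = 0; -2 ≠ 0 — holds  (d = -2)
x = -1: LHS = 2·(-1)³ + 3·(-1)² - (-1) = 2, RHS = (-1) + 2 = 1; 2 ≠ 1 — holds  (d = 1)
x = -1: LHS = 2·(-1)³ + 3·(-1)² - (-1) = 2, RHS = (-1) + 2 = 1; 2 ≠ 1 — holds  (d = 1)
x = 0: LHS = 2·0³ + 3·0² - 0 = 0, RHS = 0 + 2 = 2; 0 ≠ 2 — holds  (d = -2)
x = 0: LHS = 2·0³ + 3·0² - 0 = 0, RHS = 0 + 2 = 2; 0 ≠ 2 — holds  (d = -2)
x = 1: LHS = 2·1³ + 3·1² - 1 = 4, RHS = 1 + 2 = 3; 4 ≠ 3 — holds  (d = 1)
Away from these crossings d keeps a constant sign, and checking every integer in [-10, 10] confirms d ≠ 0 throughout. Hence the two sides are never equal, so the relation holds for every integer in [-10, 10].

No counterexample appears in that range.

Answer: 0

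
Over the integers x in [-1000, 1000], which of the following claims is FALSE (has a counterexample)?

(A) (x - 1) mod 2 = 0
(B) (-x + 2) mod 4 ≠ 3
(A) x = 0: LHS = (0 - 1) mod 2 = (-1) mod 2 = 1; 1 = 0 — FAILS
(B) x = -1: LHS = (-(-1) + 2) mod 4 = 3 mod 4 = 3; 3 ≠ 3 — FAILS

Answer: Both A and B are false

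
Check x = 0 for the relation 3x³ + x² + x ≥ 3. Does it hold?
x = 0: LHS = 3·0³ + 0² + 0 = 0; 0 ≥ 3 — FAILS

The relation fails at x = 0, so x = 0 is a counterexample.

Answer: No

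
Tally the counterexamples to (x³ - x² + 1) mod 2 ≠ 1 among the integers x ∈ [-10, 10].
Counterexamples in [-10, 10]: {-10, -9, -8, -7, -6, -5, -4, -3, -2, -1, 0, 1, 2, 3, 4, 5, 6, 7, 8, 9, 10}.

Counting them gives 21 values.

Answer: 21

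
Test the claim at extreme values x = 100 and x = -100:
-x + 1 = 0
x = 100: LHS = -100 + 1 = -99; -99 = 0 — FAILS
x = -100: LHS = -(-100) + 1 = 101; 101 = 0 — FAILS

Answer: No, fails for both x = 100 and x = -100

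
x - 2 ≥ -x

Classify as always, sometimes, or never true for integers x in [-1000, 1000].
Holds at x = 1: LHS = 1 - 2 = -1; -1 ≥ -1 — holds
Fails at x = 0: LHS = 0 - 2 = -2, RHS = -0 = 0; -2 ≥ 0 — FAILS
It is satisfied by some integers in the range but not all.

Answer: Sometimes true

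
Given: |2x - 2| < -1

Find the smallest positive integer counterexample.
Testing positive integers:
x = 1: LHS = |2·1 - 2| = |0| = 0; 0 < -1 — FAILS  ← smallest positive counterexample

Answer: x = 1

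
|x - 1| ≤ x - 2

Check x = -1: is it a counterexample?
Substitute x = -1 into the relation:
x = -1: LHS = |(-1) - 1| = |-2| = 2, RHS = (-1) - 2 = -3; 2 ≤ -3 — FAILS

Since the claim fails at x = -1, this value is a counterexample.

Answer: Yes, x = -1 is a counterexample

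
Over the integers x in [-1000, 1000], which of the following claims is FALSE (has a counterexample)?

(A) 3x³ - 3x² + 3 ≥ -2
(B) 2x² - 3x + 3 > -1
(A) x = -1: LHS = 3·(-1)³ - 3·(-1)² + 3 = -3; -3 ≥ -2 — FAILS

(B) Over all integers in [-1000, 1000], LHS − RHS is smallest at x = 1, where it equals 3:
x = 1: LHS = 2·1² - 3·1 + 3 = 2; 2 > -1 — holds
At the ends of the range:
x = -1000: LHS = 2·(-1000)² - 3·(-1000) + 3 = 2003003; 2003003 > -1 — holds
x = 1000: LHS = 2·1000² - 3·1000 + 3 = 1997003; 1997003 > -1 — holds
Hence LHS − RHS is never zero or negative, i.e. LHS > RHS throughout, so the relation holds for every integer in [-1000, 1000].

Only (A) has a counterexample.

Answer: A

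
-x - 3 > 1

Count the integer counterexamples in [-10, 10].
Counterexamples in [-10, 10]: {-4, -3, -2, -1, 0, 1, 2, 3, 4, 5, 6, 7, 8, 9, 10}.

Counting them gives 15 values.

Answer: 15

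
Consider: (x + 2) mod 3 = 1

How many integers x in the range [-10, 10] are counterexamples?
Counterexamples in [-10, 10]: {-9, -8, -6, -5, -3, -2, 0, 1, 3, 4, 6, 7, 9, 10}.

Counting them gives 14 values.

Answer: 14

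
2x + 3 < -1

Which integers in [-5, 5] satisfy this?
Holds for: {-5, -4, -3}
Fails for: {-2, -1, 0, 1, 2, 3, 4, 5}

Answer: {-5, -4, -3}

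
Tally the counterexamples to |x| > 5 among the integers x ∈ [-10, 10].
Counterexamples in [-10, 10]: {-5, -4, -3, -2, -1, 0, 1, 2, 3, 4, 5}.

Counting them gives 11 values.

Answer: 11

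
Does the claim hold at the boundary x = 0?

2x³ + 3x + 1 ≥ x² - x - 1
x = 0: LHS = 2·0³ + 3·0 + 1 = 1, RHS = 0² - 0 - 1 = -1; 1 ≥ -1 — holds

The relation is satisfied at x = 0.

Answer: Yes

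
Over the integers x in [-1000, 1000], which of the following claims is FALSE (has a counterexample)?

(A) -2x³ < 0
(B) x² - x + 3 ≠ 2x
(A) x = 0: LHS = -2·0³ = 0; 0 < 0 — FAILS

(B) Over all integers in [-1000, 1000], LHS − RHS is always positive; it is smallest at x = 1, where it equals 1:
x = 1: LHS = 1² - 1 + 3 = 3, RHS = 2·1 = 2; 3 ≠ 2 — holds
At the ends of the range:
x = -1000: LHS = (-1000)² - (-1000) + 3 = 1001003, RHS = 2·(-1000) = -2000; 1001003 ≠ -2000 — holds
x = 1000: LHS = 1000² - 1000 + 3 = 999003, RHS = 2·1000 = 2000; 999003 ≠ 2000 — holds
Hence LHS − RHS is never 0, i.e. the two sides are never equal, so the relation holds for every integer in [-1000, 1000].

Only (A) has a counterexample.

Answer: A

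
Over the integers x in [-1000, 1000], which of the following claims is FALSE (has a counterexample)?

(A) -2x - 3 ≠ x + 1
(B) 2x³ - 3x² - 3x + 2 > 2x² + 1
(A) Track d = LHS − RHS over the integers in [-1000, 1000]. Equality would need d = 0, but d changes sign only between consecutive integers, jumping over 0:
x = -2: LHS = -2·(-2) - 3 = 1, RHS = (-2) + 1 = -1; 1 ≠ -1 — holds  (d = 2)
x = -1: LHS = -2·(-1) - 3 = -1, RHS = (-1) + 1 = 0; -1 ≠ 0 — holds  (d = -1)
Away from these crossings d keeps a constant sign, and checking every integer in [-1000, 1000] confirms d ≠ 0 throughout. Hence the two sides are never equal, so the relation holds for every integer in [-1000, 1000].

(B) x = 1: LHS = 2·1³ - 3·1² - 3·1 + 2 = -2, RHS = 2·1² + 1 = 3; -2 > 3 — FAILS

Only (B) has a counterexample.

Answer: B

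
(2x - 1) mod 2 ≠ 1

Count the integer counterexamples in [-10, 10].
Counterexamples in [-10, 10]: {-10, -9, -8, -7, -6, -5, -4, -3, -2, -1, 0, 1, 2, 3, 4, 5, 6, 7, 8, 9, 10}.

Counting them gives 21 values.

Answer: 21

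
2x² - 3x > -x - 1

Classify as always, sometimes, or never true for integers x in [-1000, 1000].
Over all integers in [-1000, 1000], LHS − RHS is smallest at x = 0, where it equals 1:
x = 0: LHS = 2·0² - 3·0 = 0, RHS = -0 - 1 = -1; 0 > -1 — holds
At the ends of the range:
x = -1000: LHS = 2·(-1000)² - 3·(-1000) = 2003000, RHS = -(-1000) - 1 = 999; 2003000 > 999 — holds
x = 1000: LHS = 2·1000² - 3·1000 = 1997000, RHS = -1000 - 1 = -1001; 1997000 > -1001 — holds
Hence LHS − RHS is never zero or negative, i.e. LHS > RHS throughout, so the relation holds for every integer in [-1000, 1000].

No counterexample exists.

Answer: Always true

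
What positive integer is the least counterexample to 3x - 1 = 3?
Testing positive integers:
x = 1: LHS = 3·1 - 1 = 2; 2 = 3 — FAILS  ← smallest positive counterexample

Answer: x = 1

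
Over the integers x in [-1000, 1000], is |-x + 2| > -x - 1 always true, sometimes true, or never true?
Over all integers in [-1000, 1000], LHS − RHS is smallest at x = 0, where it equals 3:
x = 0: LHS = |-0 + 2| = |2| = 2, RHS = -0 - 1 = -1; 2 > -1 — holds
At the ends of the range:
x = -1000: LHS = |-(-1000) + 2| = |1002| = 1002, RHS = -(-1000) - 1 = 999; 1002 > 999 — holds
x = 1000: LHS = |-1000 + 2| = |-998| = 998, RHS = -1000 - 1 = -1001; 998 > -1001 — holds
Hence LHS − RHS is never zero or negative, i.e. LHS > RHS throughout, so the relation holds for every integer in [-1000, 1000].

No counterexample exists.

Answer: Always true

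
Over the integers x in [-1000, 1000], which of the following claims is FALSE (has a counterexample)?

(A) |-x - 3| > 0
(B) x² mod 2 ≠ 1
(A) x = -3: LHS = |-(-3) - 3| = |0| = 0; 0 > 0 — FAILS
(B) x = 1: LHS = (1²) mod 2 = 1 mod 2 = 1; 1 ≠ 1 — FAILS

Answer: Both A and B are false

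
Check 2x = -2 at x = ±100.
x = 100: LHS = 2·100 = 200; 200 = -2 — FAILS
x = -100: LHS = 2·(-100) = -200; -200 = -2 — FAILS

Answer: No, fails for both x = 100 and x = -100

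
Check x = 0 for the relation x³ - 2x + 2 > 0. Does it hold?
x = 0: LHS = 0³ - 2·0 + 2 = 2; 2 > 0 — holds

The relation is satisfied at x = 0.

Answer: Yes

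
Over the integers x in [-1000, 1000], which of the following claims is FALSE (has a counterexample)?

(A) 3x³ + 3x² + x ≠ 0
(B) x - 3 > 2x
(A) x = 0: LHS = 3·0³ + 3·0² + 0 = 0; 0 ≠ 0 — FAILS
(B) x = 0: LHS = 0 - 3 = -3, RHS = 2·0 = 0; -3 > 0 — FAILS

Answer: Both A and B are false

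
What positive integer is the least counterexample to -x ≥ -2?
Testing positive integers:
x = 1: -1 ≥ -2 — holds
x = 2: -2 ≥ -2 — holds
x = 3: -3 ≥ -2 — FAILS  ← smallest positive counterexample

Answer: x = 3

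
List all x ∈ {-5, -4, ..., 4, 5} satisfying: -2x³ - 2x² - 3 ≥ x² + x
Holds for: {-5, -4, -3, -2}
Fails for: {-1, 0, 1, 2, 3, 4, 5}

Answer: {-5, -4, -3, -2}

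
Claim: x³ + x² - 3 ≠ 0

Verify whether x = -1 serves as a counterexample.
Substitute x = -1 into the relation:
x = -1: LHS = (-1)³ + (-1)² - 3 = -3; -3 ≠ 0 — holds

The relation holds at x = -1, so it is not a counterexample.

Answer: No, x = -1 is not a counterexample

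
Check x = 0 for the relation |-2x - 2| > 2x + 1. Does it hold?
x = 0: LHS = |-2·0 - 2| = |-2| = 2, RHS = 2·0 + 1 = 1; 2 > 1 — holds

The relation is satisfied at x = 0.

Answer: Yes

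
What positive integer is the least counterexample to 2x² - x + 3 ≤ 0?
Testing positive integers:
x = 1: LHS = 2·1² - 1 + 3 = 4; 4 ≤ 0 — FAILS  ← smallest positive counterexample

Answer: x = 1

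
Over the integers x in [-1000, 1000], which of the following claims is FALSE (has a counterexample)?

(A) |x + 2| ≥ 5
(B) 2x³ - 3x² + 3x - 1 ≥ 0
(A) x = 0: LHS = |0 + 2| = |2| = 2; 2 ≥ 5 — FAILS
(B) x = 0: LHS = 2·0³ - 3·0² + 3·0 - 1 = -1; -1 ≥ 0 — FAILS

Answer: Both A and B are false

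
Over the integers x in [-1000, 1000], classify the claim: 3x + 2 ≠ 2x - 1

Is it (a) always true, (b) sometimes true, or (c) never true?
Holds at x = 0: LHS = 3·0 + 2 = 2, RHS = 2·0 - 1 = -1; 2 ≠ -1 — holds
Fails at x = -3: LHS = 3·(-3) + 2 = -7, RHS = 2·(-3) - 1 = -7; -7 ≠ -7 — FAILS
It is satisfied by some integers in the range but not all.

Answer: Sometimes true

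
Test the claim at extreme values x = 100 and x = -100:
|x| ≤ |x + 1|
x = 100: LHS = |100| = 100, RHS = |100 + 1| = |101| = 101; 100 ≤ 101 — holds
x = -100: LHS = |-100| = 100, RHS = |(-100) + 1| = |-99| = 99; 100 ≤ 99 — FAILS

Answer: Partially: holds for x = 100, fails for x = -100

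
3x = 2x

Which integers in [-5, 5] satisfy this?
Holds for: {0}
Fails for: {-5, -4, -3, -2, -1, 1, 2, 3, 4, 5}

Answer: {0}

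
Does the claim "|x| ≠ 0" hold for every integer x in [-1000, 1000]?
The claim fails at x = 0:
x = 0: LHS = |0| = 0; 0 ≠ 0 — FAILS

Because a single integer refutes it, the statement is false.

Answer: False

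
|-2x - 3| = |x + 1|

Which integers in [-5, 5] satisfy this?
Holds for: {-2}
Fails for: {-5, -4, -3, -1, 0, 1, 2, 3, 4, 5}

Answer: {-2}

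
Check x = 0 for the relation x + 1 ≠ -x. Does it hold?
x = 0: LHS = 0 + 1 = 1, RHS = -0 = 0; 1 ≠ 0 — holds

The relation is satisfied at x = 0.

Answer: Yes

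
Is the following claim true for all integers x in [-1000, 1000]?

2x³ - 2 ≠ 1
Track d = LHS − RHS over the integers in [-1000, 1000]. Equality would need d = 0, but d changes sign only between consecutive integers, jumping over 0:
x = 1: LHS = 2·1³ - 2 = 0; 0 ≠ 1 — holds  (d = -1)
x = 2: LHS = 2·2³ - 2 = 14; 14 ≠ 1 — holds  (d = 13)
Away from these crossings d keeps a constant sign, and checking every integer in [-1000, 1000] confirms d ≠ 0 throughout. Hence the two sides are never equal, so the relation holds for every integer in [-1000, 1000].

No counterexample exists.

Answer: True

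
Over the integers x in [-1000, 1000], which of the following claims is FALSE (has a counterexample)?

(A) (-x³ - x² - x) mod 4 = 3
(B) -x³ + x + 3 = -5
(A) x = 0: LHS = (-0³ - 0² - 0) mod 4 = 0 mod 4 = 0; 0 = 3 — FAILS
(B) x = 0: LHS = -0³ + 0 + 3 = 3; 3 = -5 — FAILS

Answer: Both A and B are false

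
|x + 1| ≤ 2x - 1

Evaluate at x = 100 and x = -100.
x = 100: LHS = |100 + 1| = |101| = 101, RHS = 2·100 - 1 = 199; 101 ≤ 199 — holds
x = -100: LHS = |(-100) + 1| = |-99| = 99, RHS = 2·(-100) - 1 = -201; 99 ≤ -201 — FAILS

Answer: Partially: holds for x = 100, fails for x = -100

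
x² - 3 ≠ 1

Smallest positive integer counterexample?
Testing positive integers:
x = 1: LHS = 1² - 3 = -2; -2 ≠ 1 — holds
x = 2: LHS = 2² - 3 = 1; 1 ≠ 1 — FAILS  ← smallest positive counterexample

Answer: x = 2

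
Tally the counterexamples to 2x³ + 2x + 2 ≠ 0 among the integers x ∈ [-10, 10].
Track d = LHS − RHS over the integers in [-10, 10]. Equality would need d = 0, but d changes sign only between consecutive integers, jumping over 0:
x = -1: LHS = 2·(-1)³ + 2·(-1) + 2 = -2; -2 ≠ 0 — holds  (d = -2)
x = 0: LHS = 2·0³ + 2·0 + 2 = 2; 2 ≠ 0 — holds  (d = 2)
Away from these crossings d keeps a constant sign, and checking every integer in [-10, 10] confirms d ≠ 0 throughout. Hence the two sides are never equal, so the relation holds for every integer in [-10, 10].

No counterexample appears in that range.

Answer: 0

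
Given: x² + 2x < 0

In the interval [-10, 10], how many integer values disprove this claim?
Counterexamples in [-10, 10]: {-10, -9, -8, -7, -6, -5, -4, -3, -2, 0, 1, 2, 3, 4, 5, 6, 7, 8, 9, 10}.

Counting them gives 20 values.

Answer: 20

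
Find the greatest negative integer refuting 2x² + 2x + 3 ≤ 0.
Testing negative integers from -1 downward:
x = -1: LHS = 2·(-1)² + 2·(-1) + 3 = 3; 3 ≤ 0 — FAILS  ← closest negative counterexample to 0

Answer: x = -1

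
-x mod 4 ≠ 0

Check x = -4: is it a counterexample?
Substitute x = -4 into the relation:
x = -4: LHS = (-(-4)) mod 4 = 4 mod 4 = 0; 0 ≠ 0 — FAILS

Since the claim fails at x = -4, this value is a counterexample.

Answer: Yes, x = -4 is a counterexample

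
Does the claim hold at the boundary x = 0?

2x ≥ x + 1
x = 0: LHS = 2·0 = 0, RHS = 0 + 1 = 1; 0 ≥ 1 — FAILS

The relation fails at x = 0, so x = 0 is a counterexample.

Answer: No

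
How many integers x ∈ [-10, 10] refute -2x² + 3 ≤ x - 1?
Counterexamples in [-10, 10]: {-1, 0, 1}.

Counting them gives 3 values.

Answer: 3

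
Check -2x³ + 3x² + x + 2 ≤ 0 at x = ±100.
x = 100: LHS = -2·100³ + 3·100² + 100 + 2 = -1969898; -1969898 ≤ 0 — holds
x = -100: LHS = -2·(-100)³ + 3·(-100)² + (-100) + 2 = 2029902; 2029902 ≤ 0 — FAILS

Answer: Partially: holds for x = 100, fails for x = -100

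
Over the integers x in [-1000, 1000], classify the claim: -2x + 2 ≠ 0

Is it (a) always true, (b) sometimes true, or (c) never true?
Holds at x = 0: LHS = -2·0 + 2 = 2; 2 ≠ 0 — holds
Fails at x = 1: LHS = -2·1 + 2 = 0; 0 ≠ 0 — FAILS
It is satisfied by some integers in the range but not all.

Answer: Sometimes true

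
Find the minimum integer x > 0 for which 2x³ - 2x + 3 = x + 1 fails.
Testing positive integers:
x = 1: LHS = 2·1³ - 2·1 + 3 = 3, RHS = 1 + 1 = 2; 3 = 2 — FAILS  ← smallest positive counterexample

Answer: x = 1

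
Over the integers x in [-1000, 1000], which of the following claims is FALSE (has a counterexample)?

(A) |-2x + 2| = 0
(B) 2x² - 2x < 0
(A) x = 0: LHS = |-2·0 + 2| = |2| = 2; 2 = 0 — FAILS
(B) x = 0: LHS = 2·0² - 2·0 = 0; 0 < 0 — FAILS

Answer: Both A and B are false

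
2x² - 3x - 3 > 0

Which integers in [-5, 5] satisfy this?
Holds for: {-5, -4, -3, -2, -1, 3, 4, 5}
Fails for: {0, 1, 2}

Answer: {-5, -4, -3, -2, -1, 3, 4, 5}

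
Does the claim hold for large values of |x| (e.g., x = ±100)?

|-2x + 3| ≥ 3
x = 100: LHS = |-2·100 + 3| = |-197| = 197; 197 ≥ 3 — holds
x = -100: LHS = |-2·(-100) + 3| = |203| = 203; 203 ≥ 3 — holds

Answer: Yes, holds for both x = 100 and x = -100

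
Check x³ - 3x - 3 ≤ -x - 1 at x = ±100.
x = 100: LHS = 100³ - 3·100 - 3 = 999697, RHS = -100 - 1 = -101; 999697 ≤ -101 — FAILS
x = -100: LHS = (-100)³ - 3·(-100) - 3 = -999703, RHS = -(-100) - 1 = 99; -999703 ≤ 99 — holds

Answer: Partially: fails for x = 100, holds for x = -100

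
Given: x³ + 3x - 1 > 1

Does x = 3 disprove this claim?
Substitute x = 3 into the relation:
x = 3: LHS = 3³ + 3·3 - 1 = 35; 35 > 1 — holds

The claim holds here, so x = 3 is not a counterexample. (A counterexample exists elsewhere, e.g. x = 0.)

Answer: No, x = 3 is not a counterexample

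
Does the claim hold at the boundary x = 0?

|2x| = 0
x = 0: LHS = |2·0| = |0| = 0; 0 = 0 — holds

The relation is satisfied at x = 0.

Answer: Yes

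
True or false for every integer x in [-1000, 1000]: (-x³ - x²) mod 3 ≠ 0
The claim fails at x = 0:
x = 0: LHS = (-0³ - 0²) mod 3 = 0 mod 3 = 0; 0 ≠ 0 — FAILS

Because a single integer refutes it, the statement is false.

Answer: False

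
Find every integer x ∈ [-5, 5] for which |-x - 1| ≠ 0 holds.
Holds for: {-5, -4, -3, -2, 0, 1, 2, 3, 4, 5}
Fails for: {-1}

Answer: {-5, -4, -3, -2, 0, 1, 2, 3, 4, 5}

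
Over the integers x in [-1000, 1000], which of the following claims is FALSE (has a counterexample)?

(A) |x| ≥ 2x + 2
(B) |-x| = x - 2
(A) x = 0: LHS = |0| = 0, RHS = 2·0 + 2 = 2; 0 ≥ 2 — FAILS
(B) x = 0: LHS = |-0| = |0| = 0, RHS = 0 - 2 = -2; 0 = -2 — FAILS

Answer: Both A and B are false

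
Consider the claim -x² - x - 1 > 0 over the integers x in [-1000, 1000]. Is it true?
The claim fails at x = 0:
x = 0: LHS = -0² - 0 - 1 = -1; -1 > 0 — FAILS

Because a single integer refutes it, the statement is false.

Answer: False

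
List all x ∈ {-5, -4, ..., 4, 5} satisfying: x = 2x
Holds for: {0}
Fails for: {-5, -4, -3, -2, -1, 1, 2, 3, 4, 5}

Answer: {0}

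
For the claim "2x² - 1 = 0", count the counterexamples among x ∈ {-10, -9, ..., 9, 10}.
Counterexamples in [-10, 10]: {-10, -9, -8, -7, -6, -5, -4, -3, -2, -1, 0, 1, 2, 3, 4, 5, 6, 7, 8, 9, 10}.

Counting them gives 21 values.

Answer: 21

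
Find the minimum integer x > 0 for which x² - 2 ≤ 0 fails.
Testing positive integers:
x = 1: LHS = 1² - 2 = -1; -1 ≤ 0 — holds
x = 2: LHS = 2² - 2 = 2; 2 ≤ 0 — FAILS  ← smallest positive counterexample

Answer: x = 2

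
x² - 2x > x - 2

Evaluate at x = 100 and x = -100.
x = 100: LHS = 100² - 2·100 = 9800, RHS = 100 - 2 = 98; 9800 > 98 — holds
x = -100: LHS = (-100)² - 2·(-100) = 10200, RHS = (-100) - 2 = -102; 10200 > -102 — holds

Answer: Yes, holds for both x = 100 and x = -100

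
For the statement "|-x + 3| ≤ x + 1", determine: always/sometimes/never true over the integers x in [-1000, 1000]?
Holds at x = 1: LHS = |-1 + 3| = |2| = 2, RHS = 1 + 1 = 2; 2 ≤ 2 — holds
Fails at x = 0: LHS = |-0 + 3| = |3| = 3, RHS = 0 + 1 = 1; 3 ≤ 1 — FAILS
It is satisfied by some integers in the range but not all.

Answer: Sometimes true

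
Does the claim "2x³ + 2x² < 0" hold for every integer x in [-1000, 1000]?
The claim fails at x = 0:
x = 0: LHS = 2·0³ + 2·0² = 0; 0 < 0 — FAILS

Because a single integer refutes it, the statement is false.

Answer: False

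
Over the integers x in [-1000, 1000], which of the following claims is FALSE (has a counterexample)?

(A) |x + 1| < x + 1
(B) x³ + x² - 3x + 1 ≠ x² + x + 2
(A) x = 0: LHS = |0 + 1| = |1| = 1, RHS = 0 + 1 = 1; 1 < 1 — FAILS

(B) Track d = LHS − RHS over the integers in [-1000, 1000]. Equality would need d = 0, but d changes sign only between consecutive integers, jumping over 0:
x = -2: LHS = (-2)³ + (-2)² - 3·(-2) + 1 = 3, RHS = (-2)² + (-2) + 2 = 4; 3 ≠ 4 — holds  (d = -1)
x = -1: LHS = (-1)³ + (-1)² - 3·(-1) + 1 = 4, RHS = (-1)² + (-1) + 2 = 2; 4 ≠ 2 — holds  (d = 2)
x = -1: LHS = (-1)³ + (-1)² - 3·(-1) + 1 = 4, RHS = (-1)² + (-1) + 2 = 2; 4 ≠ 2 — holds  (d = 2)
x = 0: LHS = 0³ + 0² - 3·0 + 1 = 1, RHS = 0² + 0 + 2 = 2; 1 ≠ 2 — holds  (d = -1)
x = 2: LHS = 2³ + 2² - 3·2 + 1 = 7, RHS = 2² + 2 + 2 = 8; 7 ≠ 8 — holds  (d = -1)
x = 3: LHS = 3³ + 3² - 3·3 + 1 = 28, RHS = 3² + 3 + 2 = 14; 28 ≠ 14 — holds  (d = 14)
Away from these crossings d keeps a constant sign, and checking every integer in [-1000, 1000] confirms d ≠ 0 throughout. Hence the two sides are never equal, so the relation holds for every integer in [-1000, 1000].

Only (A) has a counterexample.

Answer: A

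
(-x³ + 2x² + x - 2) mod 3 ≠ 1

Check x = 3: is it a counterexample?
Substitute x = 3 into the relation:
x = 3: LHS = (-3³ + 2·3² + 3 - 2) mod 3 = (-8) mod 3 = 1; 1 ≠ 1 — FAILS

Since the claim fails at x = 3, this value is a counterexample.

Answer: Yes, x = 3 is a counterexample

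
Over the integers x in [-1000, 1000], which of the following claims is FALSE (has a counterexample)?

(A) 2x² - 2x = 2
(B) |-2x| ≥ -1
(A) x = 0: LHS = 2·0² - 2·0 = 0; 0 = 2 — FAILS

(B) An absolute value is never negative, so the left side is ≥ 0 for every x, while the right side is -1. Tightest case in [-1000, 1000] is x = 0:
x = 0: LHS = |-2·0| = |0| = 0; 0 ≥ -1 — holds
Hence LHS − RHS is never negative, i.e. LHS ≥ RHS throughout, so the relation holds for every integer in [-1000, 1000].

Only (A) has a counterexample.

Answer: A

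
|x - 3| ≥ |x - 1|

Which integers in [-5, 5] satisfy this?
Holds for: {-5, -4, -3, -2, -1, 0, 1, 2}
Fails for: {3, 4, 5}

Answer: {-5, -4, -3, -2, -1, 0, 1, 2}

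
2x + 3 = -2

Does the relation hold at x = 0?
x = 0: LHS = 2·0 + 3 = 3; 3 = -2 — FAILS

The relation fails at x = 0, so x = 0 is a counterexample.

Answer: No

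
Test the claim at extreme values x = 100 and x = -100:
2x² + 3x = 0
x = 100: LHS = 2·100² + 3·100 = 20300; 20300 = 0 — FAILS
x = -100: LHS = 2·(-100)² + 3·(-100) = 19700; 19700 = 0 — FAILS

Answer: No, fails for both x = 100 and x = -100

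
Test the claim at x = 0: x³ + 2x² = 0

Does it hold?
x = 0: LHS = 0³ + 2·0² = 0; 0 = 0 — holds

The relation is satisfied at x = 0.

Answer: Yes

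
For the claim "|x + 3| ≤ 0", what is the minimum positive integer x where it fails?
Testing positive integers:
x = 1: LHS = |1 + 3| = |4| = 4; 4 ≤ 0 — FAILS  ← smallest positive counterexample

Answer: x = 1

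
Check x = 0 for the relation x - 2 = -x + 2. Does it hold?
x = 0: LHS = 0 - 2 = -2, RHS = -0 + 2 = 2; -2 = 2 — FAILS

The relation fails at x = 0, so x = 0 is a counterexample.

Answer: No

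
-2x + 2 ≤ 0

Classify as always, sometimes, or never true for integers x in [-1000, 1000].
Holds at x = 1: LHS = -2·1 + 2 = 0; 0 ≤ 0 — holds
Fails at x = 0: LHS = -2·0 + 2 = 2; 2 ≤ 0 — FAILS
It is satisfied by some integers in the range but not all.

Answer: Sometimes true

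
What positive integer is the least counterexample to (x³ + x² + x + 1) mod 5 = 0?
Testing positive integers:
x = 1: LHS = (1³ + 1² + 1 + 1) mod 5 = 4 mod 5 = 4; 4 = 0 — FAILS  ← smallest positive counterexample

Answer: x = 1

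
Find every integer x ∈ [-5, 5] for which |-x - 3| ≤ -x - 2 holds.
Holds for: {-5, -4, -3}
Fails for: {-2, -1, 0, 1, 2, 3, 4, 5}

Answer: {-5, -4, -3}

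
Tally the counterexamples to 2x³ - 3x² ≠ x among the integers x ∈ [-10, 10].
Counterexamples in [-10, 10]: {0}.

Counting them gives 1 values.

Answer: 1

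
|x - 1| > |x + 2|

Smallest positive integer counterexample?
Testing positive integers:
x = 1: LHS = |1 - 1| = |0| = 0, RHS = |1 + 2| = |3| = 3; 0 > 3 — FAILS  ← smallest positive counterexample

Answer: x = 1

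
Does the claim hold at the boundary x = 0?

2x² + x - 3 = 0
x = 0: LHS = 2·0² + 0 - 3 = -3; -3 = 0 — FAILS

The relation fails at x = 0, so x = 0 is a counterexample.

Answer: No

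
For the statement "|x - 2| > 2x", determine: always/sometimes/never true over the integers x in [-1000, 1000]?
Holds at x = 0: LHS = |0 - 2| = |-2| = 2, RHS = 2·0 = 0; 2 > 0 — holds
Fails at x = 1: LHS = |1 - 2| = |-1| = 1, RHS = 2·1 = 2; 1 > 2 — FAILS
It is satisfied by some integers in the range but not all.

Answer: Sometimes true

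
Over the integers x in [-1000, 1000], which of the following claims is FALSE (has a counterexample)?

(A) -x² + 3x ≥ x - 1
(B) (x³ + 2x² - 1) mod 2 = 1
(A) x = -1: LHS = -(-1)² + 3·(-1) = -4, RHS = (-1) - 1 = -2; -4 ≥ -2 — FAILS
(B) x = 1: LHS = (1³ + 2·1² - 1) mod 2 = 2 mod 2 = 0; 0 = 1 — FAILS

Answer: Both A and B are false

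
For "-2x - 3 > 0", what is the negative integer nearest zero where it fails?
Testing negative integers from -1 downward:
x = -1: LHS = -2·(-1) - 3 = -1; -1 > 0 — FAILS  ← closest negative counterexample to 0

Answer: x = -1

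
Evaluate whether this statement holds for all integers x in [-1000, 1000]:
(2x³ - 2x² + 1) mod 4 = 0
The claim fails at x = 0:
x = 0: LHS = (2·0³ - 2·0² + 1) mod 4 = 1 mod 4 = 1; 1 = 0 — FAILS

Because a single integer refutes it, the statement is false.

Answer: False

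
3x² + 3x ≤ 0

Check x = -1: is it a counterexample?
Substitute x = -1 into the relation:
x = -1: LHS = 3·(-1)² + 3·(-1) = 0; 0 ≤ 0 — holds

The claim holds here, so x = -1 is not a counterexample. (A counterexample exists elsewhere, e.g. x = 1.)

Answer: No, x = -1 is not a counterexample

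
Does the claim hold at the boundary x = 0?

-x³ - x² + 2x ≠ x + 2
x = 0: LHS = -0³ - 0² + 2·0 = 0, RHS = 0 + 2 = 2; 0 ≠ 2 — holds

The relation is satisfied at x = 0.

Answer: Yes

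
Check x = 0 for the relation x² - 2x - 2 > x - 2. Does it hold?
x = 0: LHS = 0² - 2·0 - 2 = -2, RHS = 0 - 2 = -2; -2 > -2 — FAILS

The relation fails at x = 0, so x = 0 is a counterexample.

Answer: No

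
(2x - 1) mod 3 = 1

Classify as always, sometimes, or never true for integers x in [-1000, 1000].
Holds at x = 1: LHS = (2·1 - 1) mod 3 = 1 mod 3 = 1; 1 = 1 — holds
Fails at x = 0: LHS = (2·0 - 1) mod 3 = (-1) mod 3 = 2; 2 = 1 — FAILS
It is satisfied by some integers in the range but not all.

Answer: Sometimes true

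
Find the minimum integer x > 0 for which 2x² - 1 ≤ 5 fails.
Testing positive integers:
x = 1: LHS = 2·1² - 1 = 1; 1 ≤ 5 — holds
x = 2: LHS = 2·2² - 1 = 7; 7 ≤ 5 — FAILS  ← smallest positive counterexample

Answer: x = 2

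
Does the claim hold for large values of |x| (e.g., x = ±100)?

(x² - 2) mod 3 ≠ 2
x = 100: LHS = (100² - 2) mod 3 = 9998 mod 3 = 2; 2 ≠ 2 — FAILS
x = -100: LHS = ((-100)² - 2) mod 3 = 9998 mod 3 = 2; 2 ≠ 2 — FAILS

Answer: No, fails for both x = 100 and x = -100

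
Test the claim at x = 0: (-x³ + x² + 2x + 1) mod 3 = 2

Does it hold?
x = 0: LHS = (-0³ + 0² + 2·0 + 1) mod 3 = 1 mod 3 = 1; 1 = 2 — FAILS

The relation fails at x = 0, so x = 0 is a counterexample.

Answer: No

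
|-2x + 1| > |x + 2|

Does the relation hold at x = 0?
x = 0: LHS = |-2·0 + 1| = |1| = 1, RHS = |0 + 2| = |2| = 2; 1 > 2 — FAILS

The relation fails at x = 0, so x = 0 is a counterexample.

Answer: No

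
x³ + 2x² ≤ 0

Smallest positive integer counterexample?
Testing positive integers:
x = 1: LHS = 1³ + 2·1² = 3; 3 ≤ 0 — FAILS  ← smallest positive counterexample

Answer: x = 1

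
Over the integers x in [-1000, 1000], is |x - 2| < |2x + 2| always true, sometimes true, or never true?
Holds at x = 1: LHS = |1 - 2| = |-1| = 1, RHS = |2·1 + 2| = |4| = 4; 1 < 4 — holds
Fails at x = 0: LHS = |0 - 2| = |-2| = 2, RHS = |2·0 + 2| = |2| = 2; 2 < 2 — FAILS
It is satisfied by some integers in the range but not all.

Answer: Sometimes true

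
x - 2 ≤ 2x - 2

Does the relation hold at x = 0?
x = 0: LHS = 0 - 2 = -2, RHS = 2·0 - 2 = -2; -2 ≤ -2 — holds

The relation is satisfied at x = 0.

Answer: Yes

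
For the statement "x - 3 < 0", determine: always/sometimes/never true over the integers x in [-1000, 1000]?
Holds at x = 0: LHS = 0 - 3 = -3; -3 < 0 — holds
Fails at x = 3: LHS = 3 - 3 = 0; 0 < 0 — FAILS
It is satisfied by some integers in the range but not all.

Answer: Sometimes true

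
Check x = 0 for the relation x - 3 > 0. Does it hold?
x = 0: LHS = 0 - 3 = -3; -3 > 0 — FAILS

The relation fails at x = 0, so x = 0 is a counterexample.

Answer: No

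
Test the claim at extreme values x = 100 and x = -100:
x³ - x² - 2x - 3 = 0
x = 100: LHS = 100³ - 100² - 2·100 - 3 = 989797; 989797 = 0 — FAILS
x = -100: LHS = (-100)³ - (-100)² - 2·(-100) - 3 = -1009803; -1009803 = 0 — FAILS

Answer: No, fails for both x = 100 and x = -100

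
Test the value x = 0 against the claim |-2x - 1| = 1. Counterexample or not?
Substitute x = 0 into the relation:
x = 0: LHS = |-2·0 - 1| = |-1| = 1; 1 = 1 — holds

The claim holds here, so x = 0 is not a counterexample. (A counterexample exists elsewhere, e.g. x = 1.)

Answer: No, x = 0 is not a counterexample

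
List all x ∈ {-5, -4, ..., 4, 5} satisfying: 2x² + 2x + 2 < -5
Over all integers in [-5, 5], LHS − RHS is smallest at x = 0, where it equals 7:
x = 0: LHS = 2·0² + 2·0 + 2 = 2; 2 < -5 — FAILS
At the ends of the range:
x = -5: LHS = 2·(-5)² + 2·(-5) + 2 = 42; 42 < -5 — FAILS
x = 5: LHS = 2·5² + 2·5 + 2 = 62; 62 < -5 — FAILS
Hence LHS − RHS is never negative, i.e. LHS ≥ RHS throughout, so the claimed relation (<) fails for every integer in [-5, 5].

Answer: None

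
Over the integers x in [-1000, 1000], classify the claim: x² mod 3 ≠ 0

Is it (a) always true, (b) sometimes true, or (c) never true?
Holds at x = 1: LHS = (1²) mod 3 = 1 mod 3 = 1; 1 ≠ 0 — holds
Fails at x = 0: LHS = (0²) mod 3 = 0 mod 3 = 0; 0 ≠ 0 — FAILS
It is satisfied by some integers in the range but not all.

Answer: Sometimes true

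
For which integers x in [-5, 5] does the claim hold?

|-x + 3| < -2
An absolute value is never negative, so the left side is ≥ 0 for every x, while the right side is -2. Tightest case in [-5, 5] is x = 3:
x = 3: LHS = |-3 + 3| = |0| = 0; 0 < -2 — FAILS
Hence LHS − RHS is never negative, i.e. LHS ≥ RHS throughout, so the claimed relation (<) fails for every integer in [-5, 5].

Answer: None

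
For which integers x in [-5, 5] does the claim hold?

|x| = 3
Holds for: {-3, 3}
Fails for: {-5, -4, -2, -1, 0, 1, 2, 4, 5}

Answer: {-3, 3}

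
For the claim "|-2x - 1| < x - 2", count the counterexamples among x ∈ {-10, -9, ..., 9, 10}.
Counterexamples in [-10, 10]: {-10, -9, -8, -7, -6, -5, -4, -3, -2, -1, 0, 1, 2, 3, 4, 5, 6, 7, 8, 9, 10}.

Counting them gives 21 values.

Answer: 21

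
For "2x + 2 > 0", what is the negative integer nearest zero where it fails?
Testing negative integers from -1 downward:
x = -1: LHS = 2·(-1) + 2 = 0; 0 > 0 — FAILS  ← closest negative counterexample to 0

Answer: x = -1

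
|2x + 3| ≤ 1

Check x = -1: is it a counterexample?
Substitute x = -1 into the relation:
x = -1: LHS = |2·(-1) + 3| = |1| = 1; 1 ≤ 1 — holds

The claim holds here, so x = -1 is not a counterexample. (A counterexample exists elsewhere, e.g. x = 0.)

Answer: No, x = -1 is not a counterexample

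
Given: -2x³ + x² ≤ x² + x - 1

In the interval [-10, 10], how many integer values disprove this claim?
Counterexamples in [-10, 10]: {-10, -9, -8, -7, -6, -5, -4, -3, -2, -1, 0}.

Counting them gives 11 values.

Answer: 11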